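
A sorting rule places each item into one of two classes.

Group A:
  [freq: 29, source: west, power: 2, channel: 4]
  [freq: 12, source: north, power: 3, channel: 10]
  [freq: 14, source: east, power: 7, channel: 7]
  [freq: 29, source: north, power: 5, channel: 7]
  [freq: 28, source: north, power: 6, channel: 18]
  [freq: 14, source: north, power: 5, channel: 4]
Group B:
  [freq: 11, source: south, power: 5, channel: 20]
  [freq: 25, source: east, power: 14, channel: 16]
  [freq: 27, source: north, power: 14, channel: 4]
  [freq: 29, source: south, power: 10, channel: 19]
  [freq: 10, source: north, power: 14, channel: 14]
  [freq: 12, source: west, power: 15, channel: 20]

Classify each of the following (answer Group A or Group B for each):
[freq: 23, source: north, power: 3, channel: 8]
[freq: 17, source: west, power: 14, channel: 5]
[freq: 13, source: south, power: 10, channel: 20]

Group A, Group B, Group B

The classifier is using: power ≤ 7 AND freq ≥ 12.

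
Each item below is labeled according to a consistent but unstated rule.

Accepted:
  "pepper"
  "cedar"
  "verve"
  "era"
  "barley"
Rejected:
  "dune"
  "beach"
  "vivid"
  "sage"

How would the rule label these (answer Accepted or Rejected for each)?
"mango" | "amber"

All 'Accepted' examples share one property — contains 'r' — and every 'Rejected' example lacks it.
"mango" — no 'r', hence Rejected. "amber" — has 'r', hence Accepted.

Rejected, Accepted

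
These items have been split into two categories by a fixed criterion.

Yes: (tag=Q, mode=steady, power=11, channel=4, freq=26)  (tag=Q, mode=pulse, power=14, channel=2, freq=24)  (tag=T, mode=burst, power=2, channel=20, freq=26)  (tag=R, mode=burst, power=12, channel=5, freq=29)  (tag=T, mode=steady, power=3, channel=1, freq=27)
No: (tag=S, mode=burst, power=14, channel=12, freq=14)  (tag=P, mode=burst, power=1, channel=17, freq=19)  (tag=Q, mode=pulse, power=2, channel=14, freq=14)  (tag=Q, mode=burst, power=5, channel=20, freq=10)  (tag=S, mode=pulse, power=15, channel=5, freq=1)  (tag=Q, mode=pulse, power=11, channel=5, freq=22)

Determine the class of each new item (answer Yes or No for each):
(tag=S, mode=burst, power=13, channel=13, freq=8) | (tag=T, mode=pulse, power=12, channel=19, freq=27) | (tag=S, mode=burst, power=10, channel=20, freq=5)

The rule appears to be: freq ≥ 24.

No, Yes, No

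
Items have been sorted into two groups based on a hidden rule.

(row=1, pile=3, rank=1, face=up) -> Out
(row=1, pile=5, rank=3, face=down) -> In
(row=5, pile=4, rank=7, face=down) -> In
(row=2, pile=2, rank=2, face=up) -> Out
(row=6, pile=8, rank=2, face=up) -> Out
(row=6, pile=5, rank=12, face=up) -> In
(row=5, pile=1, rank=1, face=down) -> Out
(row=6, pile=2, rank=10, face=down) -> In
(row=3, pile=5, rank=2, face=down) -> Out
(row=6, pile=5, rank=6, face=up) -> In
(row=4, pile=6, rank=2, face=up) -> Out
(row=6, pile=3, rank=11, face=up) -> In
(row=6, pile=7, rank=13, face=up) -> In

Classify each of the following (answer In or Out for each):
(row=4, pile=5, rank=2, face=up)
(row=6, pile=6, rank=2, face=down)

Out, Out

Rule: rank ≥ 3. This holds for each 'In' example and fails for each 'Out' one.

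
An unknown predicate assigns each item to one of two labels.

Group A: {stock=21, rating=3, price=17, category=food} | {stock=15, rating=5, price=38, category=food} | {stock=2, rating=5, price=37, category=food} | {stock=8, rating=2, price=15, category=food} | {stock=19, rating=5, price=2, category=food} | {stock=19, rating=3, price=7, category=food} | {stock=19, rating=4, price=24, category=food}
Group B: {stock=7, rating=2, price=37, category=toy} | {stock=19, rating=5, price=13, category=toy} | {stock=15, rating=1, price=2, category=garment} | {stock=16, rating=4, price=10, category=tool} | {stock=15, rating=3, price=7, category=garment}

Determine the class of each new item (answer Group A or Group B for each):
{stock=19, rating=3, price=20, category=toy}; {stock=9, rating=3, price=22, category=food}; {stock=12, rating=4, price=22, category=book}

Group B, Group A, Group B

The rule appears to be: category is food.
Group B: {stock=19, rating=3, price=20, category=toy}, since category is toy.
Group A: {stock=9, rating=3, price=22, category=food}, since category is food.
Group B: {stock=12, rating=4, price=22, category=book}, since category is book.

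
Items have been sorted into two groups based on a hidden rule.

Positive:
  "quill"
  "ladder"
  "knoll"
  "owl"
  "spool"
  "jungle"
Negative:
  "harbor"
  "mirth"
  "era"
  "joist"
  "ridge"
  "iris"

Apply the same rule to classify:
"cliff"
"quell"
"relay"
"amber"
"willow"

Positive, Positive, Positive, Negative, Positive

Looking at the examples, the only property every 'Positive' case has and every 'Negative' case lacks is: contains 'l'.
"cliff": Positive (has 'l').
"quell": Positive (has 'l').
"relay": Positive (has 'l').
"amber": Negative (no 'l').
"willow": Positive (has 'l').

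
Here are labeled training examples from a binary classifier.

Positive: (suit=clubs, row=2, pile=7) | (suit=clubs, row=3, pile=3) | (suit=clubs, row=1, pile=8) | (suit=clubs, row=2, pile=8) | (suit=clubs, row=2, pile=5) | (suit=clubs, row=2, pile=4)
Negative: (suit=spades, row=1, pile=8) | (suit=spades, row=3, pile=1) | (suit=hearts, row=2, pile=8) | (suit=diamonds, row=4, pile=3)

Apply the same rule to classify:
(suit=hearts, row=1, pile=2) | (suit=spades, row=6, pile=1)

The classifier is using: suit is clubs.
(suit=hearts, row=1, pile=2): Negative (suit is hearts). (suit=spades, row=6, pile=1): Negative (suit is spades).

Negative, Negative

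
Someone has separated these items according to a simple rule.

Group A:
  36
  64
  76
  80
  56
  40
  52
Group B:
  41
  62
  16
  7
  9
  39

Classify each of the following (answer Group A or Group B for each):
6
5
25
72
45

Group B, Group B, Group B, Group A, Group B

The rule appears to be: multiple of 4 AND at least 36.
6: Group B (6 = 4·1 + 2, 6 < 36).
5: Group B (5 = 4·1 + 1, 5 < 36).
25: Group B (25 = 4·6 + 1, 25 < 36).
72: Group A (72 = 4·18, 72 ≥ 36).
45: Group B (45 = 4·11 + 1, 45 ≥ 36).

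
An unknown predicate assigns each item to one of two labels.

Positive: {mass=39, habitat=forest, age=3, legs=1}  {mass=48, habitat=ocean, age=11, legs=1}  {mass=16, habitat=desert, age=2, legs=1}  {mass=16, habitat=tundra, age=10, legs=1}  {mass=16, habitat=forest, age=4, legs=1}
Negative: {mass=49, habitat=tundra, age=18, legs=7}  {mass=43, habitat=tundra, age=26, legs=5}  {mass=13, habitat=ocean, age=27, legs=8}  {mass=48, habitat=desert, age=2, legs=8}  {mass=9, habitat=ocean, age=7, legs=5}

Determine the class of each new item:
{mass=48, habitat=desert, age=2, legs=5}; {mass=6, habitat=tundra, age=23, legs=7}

The pattern is that an item is 'Positive' exactly when: legs = 1.
Negative: {mass=48, habitat=desert, age=2, legs=5}, since legs = 5.
Negative: {mass=6, habitat=tundra, age=23, legs=7}, since legs = 7.

Negative, Negative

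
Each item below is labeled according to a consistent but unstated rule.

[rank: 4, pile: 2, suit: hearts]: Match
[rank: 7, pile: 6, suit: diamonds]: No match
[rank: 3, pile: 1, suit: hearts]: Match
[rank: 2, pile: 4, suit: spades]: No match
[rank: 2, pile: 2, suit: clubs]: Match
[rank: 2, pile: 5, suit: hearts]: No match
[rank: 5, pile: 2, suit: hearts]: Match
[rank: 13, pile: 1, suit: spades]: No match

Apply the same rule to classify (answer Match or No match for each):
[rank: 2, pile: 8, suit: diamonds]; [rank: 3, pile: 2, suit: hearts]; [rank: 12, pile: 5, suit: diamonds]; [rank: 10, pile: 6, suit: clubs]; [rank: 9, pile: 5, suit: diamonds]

One predicate separates the groups cleanly: pile ≤ 2 AND rank ≤ 5.
[rank: 2, pile: 8, suit: diamonds] — pile = 8, rank = 2, hence No match. [rank: 3, pile: 2, suit: hearts] — pile = 2, rank = 3, hence Match. [rank: 12, pile: 5, suit: diamonds] — pile = 5, rank = 12, hence No match. [rank: 10, pile: 6, suit: clubs] — pile = 6, rank = 10, hence No match. [rank: 9, pile: 5, suit: diamonds] — pile = 5, rank = 9, hence No match.

No match, Match, No match, No match, No match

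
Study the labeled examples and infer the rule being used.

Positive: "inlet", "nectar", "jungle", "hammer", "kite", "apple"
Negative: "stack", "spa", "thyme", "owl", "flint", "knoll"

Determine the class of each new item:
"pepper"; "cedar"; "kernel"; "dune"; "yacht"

Positive, Positive, Positive, Positive, Negative

The distinguishing property — has ≥ 2 vowels — holds for all the 'Positive' cases and none of the 'Negative' cases.
"pepper": Positive (2 vowels). "cedar": Positive (2 vowels). "kernel": Positive (2 vowels). "dune": Positive (2 vowels). "yacht": Negative (1 vowel).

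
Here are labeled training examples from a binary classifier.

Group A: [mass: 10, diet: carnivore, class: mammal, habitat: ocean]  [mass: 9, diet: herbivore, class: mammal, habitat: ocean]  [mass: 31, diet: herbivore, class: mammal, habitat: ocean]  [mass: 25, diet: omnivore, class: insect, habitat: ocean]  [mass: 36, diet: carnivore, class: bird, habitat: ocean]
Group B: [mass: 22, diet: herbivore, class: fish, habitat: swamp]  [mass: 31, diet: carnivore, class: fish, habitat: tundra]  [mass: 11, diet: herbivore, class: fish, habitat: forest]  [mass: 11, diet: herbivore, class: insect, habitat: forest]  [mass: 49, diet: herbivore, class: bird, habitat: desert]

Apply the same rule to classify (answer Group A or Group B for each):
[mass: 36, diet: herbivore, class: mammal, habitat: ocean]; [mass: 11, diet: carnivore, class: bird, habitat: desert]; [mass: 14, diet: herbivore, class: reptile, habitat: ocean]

Group A, Group B, Group A

A rule that fits every label: habitat is ocean — true of each 'Group A' example, false of each 'Group B' one.
[mass: 36, diet: herbivore, class: mammal, habitat: ocean] → habitat is ocean → Group A. [mass: 11, diet: carnivore, class: bird, habitat: desert] → habitat is desert → Group B. [mass: 14, diet: herbivore, class: reptile, habitat: ocean] → habitat is ocean → Group A.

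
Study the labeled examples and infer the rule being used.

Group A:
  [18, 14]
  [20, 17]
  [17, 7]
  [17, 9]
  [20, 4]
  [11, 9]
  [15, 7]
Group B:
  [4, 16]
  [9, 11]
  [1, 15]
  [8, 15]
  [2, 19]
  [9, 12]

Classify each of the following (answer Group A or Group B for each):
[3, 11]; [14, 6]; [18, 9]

One predicate separates the groups cleanly: first > second.
Group B: [3, 11], since 3 < 11.
Group A: [14, 6], since 14 > 6.
Group A: [18, 9], since 18 > 9.

Group B, Group A, Group A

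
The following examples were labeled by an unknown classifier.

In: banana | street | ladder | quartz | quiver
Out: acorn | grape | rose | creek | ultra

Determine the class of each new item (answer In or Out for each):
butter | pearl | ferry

All 'In' examples share one property — length 6 — and every 'Out' example lacks it.
butter — length 6, hence In.
pearl — length 5, hence Out.
ferry — length 5, hence Out.

In, Out, Out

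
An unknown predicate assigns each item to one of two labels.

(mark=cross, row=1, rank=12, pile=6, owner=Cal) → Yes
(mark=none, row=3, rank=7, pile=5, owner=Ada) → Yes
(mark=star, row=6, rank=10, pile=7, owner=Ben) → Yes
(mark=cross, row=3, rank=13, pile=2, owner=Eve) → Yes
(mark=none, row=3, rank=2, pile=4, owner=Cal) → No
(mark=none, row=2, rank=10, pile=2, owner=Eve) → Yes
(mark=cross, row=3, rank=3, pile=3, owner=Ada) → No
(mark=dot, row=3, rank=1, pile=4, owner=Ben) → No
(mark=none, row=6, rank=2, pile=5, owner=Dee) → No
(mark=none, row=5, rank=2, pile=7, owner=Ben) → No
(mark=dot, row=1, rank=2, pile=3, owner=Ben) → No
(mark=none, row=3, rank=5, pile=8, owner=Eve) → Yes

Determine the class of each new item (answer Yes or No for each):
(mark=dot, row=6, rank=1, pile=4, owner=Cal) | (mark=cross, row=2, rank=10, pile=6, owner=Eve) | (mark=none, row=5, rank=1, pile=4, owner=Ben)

No, Yes, No

The pattern is that an item is 'Yes' exactly when: rank ≥ 5.
(mark=dot, row=6, rank=1, pile=4, owner=Cal) → rank = 1 → No.
(mark=cross, row=2, rank=10, pile=6, owner=Eve) → rank = 10 → Yes.
(mark=none, row=5, rank=1, pile=4, owner=Ben) → rank = 1 → No.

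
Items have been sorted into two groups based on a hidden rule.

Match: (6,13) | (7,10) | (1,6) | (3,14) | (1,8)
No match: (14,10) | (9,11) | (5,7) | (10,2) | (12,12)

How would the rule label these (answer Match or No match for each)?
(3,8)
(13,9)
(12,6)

Match, No match, No match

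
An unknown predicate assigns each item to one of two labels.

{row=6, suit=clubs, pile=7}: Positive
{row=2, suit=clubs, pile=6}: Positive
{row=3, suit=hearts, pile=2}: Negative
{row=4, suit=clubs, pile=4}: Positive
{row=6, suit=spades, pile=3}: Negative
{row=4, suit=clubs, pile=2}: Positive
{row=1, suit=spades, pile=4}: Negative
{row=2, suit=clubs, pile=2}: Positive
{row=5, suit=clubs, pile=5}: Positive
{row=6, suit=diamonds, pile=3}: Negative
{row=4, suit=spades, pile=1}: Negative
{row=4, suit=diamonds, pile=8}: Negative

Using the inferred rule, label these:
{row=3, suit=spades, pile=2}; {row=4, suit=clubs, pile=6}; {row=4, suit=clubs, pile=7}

The simplest hypothesis consistent with all the labels is: suit is clubs.

Negative, Positive, Positive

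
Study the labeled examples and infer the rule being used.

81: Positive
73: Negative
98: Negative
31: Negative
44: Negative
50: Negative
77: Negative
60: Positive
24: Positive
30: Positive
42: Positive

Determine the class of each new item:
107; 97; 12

The simplest hypothesis consistent with all the labels is: multiple of 3.
107: Negative (107 = 3·35 + 2). 97: Negative (97 = 3·32 + 1). 12: Positive (12 = 3·4).

Negative, Negative, Positive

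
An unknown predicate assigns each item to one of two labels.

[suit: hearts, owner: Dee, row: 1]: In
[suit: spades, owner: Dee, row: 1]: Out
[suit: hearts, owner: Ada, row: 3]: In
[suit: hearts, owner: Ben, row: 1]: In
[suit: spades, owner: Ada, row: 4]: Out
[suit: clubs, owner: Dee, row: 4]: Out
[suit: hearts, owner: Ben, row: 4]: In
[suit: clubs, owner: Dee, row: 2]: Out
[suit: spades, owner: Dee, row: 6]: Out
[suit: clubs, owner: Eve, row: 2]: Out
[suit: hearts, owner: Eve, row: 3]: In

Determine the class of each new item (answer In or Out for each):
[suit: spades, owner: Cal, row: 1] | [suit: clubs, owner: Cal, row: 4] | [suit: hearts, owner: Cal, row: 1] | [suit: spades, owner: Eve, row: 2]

A rule that fits every label: suit is hearts — true of each 'In' example, false of each 'Out' one.
[suit: spades, owner: Cal, row: 1]: suit is spades — fails the rule, so Out. [suit: clubs, owner: Cal, row: 4]: suit is clubs — fails the rule, so Out. [suit: hearts, owner: Cal, row: 1]: suit is hearts — passes, so In. [suit: spades, owner: Eve, row: 2]: suit is spades — fails the rule, so Out.

Out, Out, In, Out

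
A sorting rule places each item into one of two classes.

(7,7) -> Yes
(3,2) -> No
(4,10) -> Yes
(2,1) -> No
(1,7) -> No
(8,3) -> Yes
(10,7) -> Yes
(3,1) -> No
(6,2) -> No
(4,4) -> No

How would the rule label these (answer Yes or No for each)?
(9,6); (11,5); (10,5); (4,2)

Yes, Yes, Yes, No

One predicate separates the groups cleanly: sum ≥ 11.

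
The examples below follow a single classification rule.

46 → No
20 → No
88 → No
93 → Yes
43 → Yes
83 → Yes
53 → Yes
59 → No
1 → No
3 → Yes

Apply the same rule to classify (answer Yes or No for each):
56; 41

No, No

All 'Yes' examples share one property — ends in digit 3 — and every 'No' example lacks it.
56: last digit 6 — does not fit, so No.
41: last digit 1 — does not fit, so No.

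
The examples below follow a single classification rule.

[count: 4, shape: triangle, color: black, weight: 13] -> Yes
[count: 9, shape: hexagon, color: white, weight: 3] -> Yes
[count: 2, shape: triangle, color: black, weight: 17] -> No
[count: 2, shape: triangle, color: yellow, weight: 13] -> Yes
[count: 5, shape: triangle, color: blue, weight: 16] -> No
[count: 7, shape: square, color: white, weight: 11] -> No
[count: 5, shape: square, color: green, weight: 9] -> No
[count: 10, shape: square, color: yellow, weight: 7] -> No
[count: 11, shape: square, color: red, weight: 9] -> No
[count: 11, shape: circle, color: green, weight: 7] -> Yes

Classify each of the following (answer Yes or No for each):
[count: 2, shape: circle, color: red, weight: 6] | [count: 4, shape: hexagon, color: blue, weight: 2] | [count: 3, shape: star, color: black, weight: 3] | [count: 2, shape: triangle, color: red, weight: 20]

Every 'Yes' example satisfies: shape is not square AND weight ≤ 13. None of the 'No' examples do.

Yes, Yes, Yes, No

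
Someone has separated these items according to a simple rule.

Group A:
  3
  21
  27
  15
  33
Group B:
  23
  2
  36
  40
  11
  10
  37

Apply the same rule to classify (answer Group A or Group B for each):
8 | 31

Group B, Group B

Every 'Group A' example satisfies: ≡ 3 (mod 6). None of the 'Group B' examples do.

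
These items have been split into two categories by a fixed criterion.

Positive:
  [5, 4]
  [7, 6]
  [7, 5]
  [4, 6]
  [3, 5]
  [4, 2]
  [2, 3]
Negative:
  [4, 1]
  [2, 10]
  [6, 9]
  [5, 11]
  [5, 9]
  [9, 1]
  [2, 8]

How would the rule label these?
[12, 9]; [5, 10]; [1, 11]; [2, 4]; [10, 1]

Negative, Negative, Negative, Positive, Negative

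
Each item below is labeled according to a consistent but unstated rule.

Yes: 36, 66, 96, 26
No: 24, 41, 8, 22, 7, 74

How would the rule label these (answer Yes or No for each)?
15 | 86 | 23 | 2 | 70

No, Yes, No, No, No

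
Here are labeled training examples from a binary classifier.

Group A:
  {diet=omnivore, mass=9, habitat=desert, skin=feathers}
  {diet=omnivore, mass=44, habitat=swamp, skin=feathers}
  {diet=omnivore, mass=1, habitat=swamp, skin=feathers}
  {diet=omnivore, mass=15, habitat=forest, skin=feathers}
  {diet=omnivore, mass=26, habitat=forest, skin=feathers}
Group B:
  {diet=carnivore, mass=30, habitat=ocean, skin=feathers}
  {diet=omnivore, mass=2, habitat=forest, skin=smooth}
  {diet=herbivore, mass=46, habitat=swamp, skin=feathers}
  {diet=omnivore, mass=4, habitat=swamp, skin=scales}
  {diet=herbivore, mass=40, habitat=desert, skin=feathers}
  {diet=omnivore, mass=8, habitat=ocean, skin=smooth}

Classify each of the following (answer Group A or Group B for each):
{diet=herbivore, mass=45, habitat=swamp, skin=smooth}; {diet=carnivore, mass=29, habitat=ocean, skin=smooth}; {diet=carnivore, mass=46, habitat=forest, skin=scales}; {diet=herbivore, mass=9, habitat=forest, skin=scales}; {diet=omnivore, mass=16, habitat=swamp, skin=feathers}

Group B, Group B, Group B, Group B, Group A

The classifier is using: skin is feathers AND diet is omnivore.
{diet=herbivore, mass=45, habitat=swamp, skin=smooth} → skin is smooth, diet is herbivore → Group B.
{diet=carnivore, mass=29, habitat=ocean, skin=smooth} → skin is smooth, diet is carnivore → Group B.
{diet=carnivore, mass=46, habitat=forest, skin=scales} → skin is scales, diet is carnivore → Group B.
{diet=herbivore, mass=9, habitat=forest, skin=scales} → skin is scales, diet is herbivore → Group B.
{diet=omnivore, mass=16, habitat=swamp, skin=feathers} → skin is feathers, diet is omnivore → Group A.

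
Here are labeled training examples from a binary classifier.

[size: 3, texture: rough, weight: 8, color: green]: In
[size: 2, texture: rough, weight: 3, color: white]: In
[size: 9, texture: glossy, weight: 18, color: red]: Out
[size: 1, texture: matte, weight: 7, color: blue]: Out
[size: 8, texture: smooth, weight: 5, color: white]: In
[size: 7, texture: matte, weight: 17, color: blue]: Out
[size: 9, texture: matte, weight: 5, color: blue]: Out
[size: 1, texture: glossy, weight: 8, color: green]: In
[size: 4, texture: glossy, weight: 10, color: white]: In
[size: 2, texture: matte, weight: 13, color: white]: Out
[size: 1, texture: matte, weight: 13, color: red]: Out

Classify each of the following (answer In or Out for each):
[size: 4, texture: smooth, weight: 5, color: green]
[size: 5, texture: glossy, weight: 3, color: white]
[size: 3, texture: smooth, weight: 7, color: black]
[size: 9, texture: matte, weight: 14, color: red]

In, In, In, Out

One predicate separates the groups cleanly: color is not blue AND weight ≤ 10.
[size: 4, texture: smooth, weight: 5, color: green] → color is green, weight = 5 → In. [size: 5, texture: glossy, weight: 3, color: white] → color is white, weight = 3 → In. [size: 3, texture: smooth, weight: 7, color: black] → color is black, weight = 7 → In. [size: 9, texture: matte, weight: 14, color: red] → color is red, weight = 14 → Out.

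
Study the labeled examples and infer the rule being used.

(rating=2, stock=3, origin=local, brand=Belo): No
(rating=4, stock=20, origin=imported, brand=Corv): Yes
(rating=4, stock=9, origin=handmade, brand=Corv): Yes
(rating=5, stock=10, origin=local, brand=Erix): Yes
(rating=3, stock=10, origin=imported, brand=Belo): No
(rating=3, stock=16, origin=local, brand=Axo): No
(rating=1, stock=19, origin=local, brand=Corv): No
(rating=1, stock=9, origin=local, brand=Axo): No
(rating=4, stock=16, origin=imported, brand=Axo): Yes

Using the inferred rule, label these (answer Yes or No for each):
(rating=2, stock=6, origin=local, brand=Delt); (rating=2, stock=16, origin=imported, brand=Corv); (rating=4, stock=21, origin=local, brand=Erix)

All 'Yes' examples share one property — rating ≥ 4 — and every 'No' example lacks it.
(rating=2, stock=6, origin=local, brand=Delt) — rating = 2, hence No.
(rating=2, stock=16, origin=imported, brand=Corv) — rating = 2, hence No.
(rating=4, stock=21, origin=local, brand=Erix) — rating = 4, hence Yes.

No, No, Yes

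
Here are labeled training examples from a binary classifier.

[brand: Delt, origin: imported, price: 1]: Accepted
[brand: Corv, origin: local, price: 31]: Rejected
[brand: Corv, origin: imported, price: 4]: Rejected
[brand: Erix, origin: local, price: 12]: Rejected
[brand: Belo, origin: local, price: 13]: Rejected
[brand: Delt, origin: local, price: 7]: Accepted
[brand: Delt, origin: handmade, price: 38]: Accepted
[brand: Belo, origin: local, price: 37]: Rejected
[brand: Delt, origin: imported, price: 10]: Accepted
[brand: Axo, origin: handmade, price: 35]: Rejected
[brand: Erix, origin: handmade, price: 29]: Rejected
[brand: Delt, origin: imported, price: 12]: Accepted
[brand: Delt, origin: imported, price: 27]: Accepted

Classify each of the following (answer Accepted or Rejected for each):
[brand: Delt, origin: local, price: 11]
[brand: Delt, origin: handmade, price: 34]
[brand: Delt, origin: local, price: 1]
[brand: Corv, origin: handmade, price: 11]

Looking at the examples, the only property every 'Accepted' case has and every 'Rejected' case lacks is: brand is Delt.
[brand: Delt, origin: local, price: 11] — brand is Delt, hence Accepted.
[brand: Delt, origin: handmade, price: 34] — brand is Delt, hence Accepted.
[brand: Delt, origin: local, price: 1] — brand is Delt, hence Accepted.
[brand: Corv, origin: handmade, price: 11] — brand is Corv, hence Rejected.

Accepted, Accepted, Accepted, Rejected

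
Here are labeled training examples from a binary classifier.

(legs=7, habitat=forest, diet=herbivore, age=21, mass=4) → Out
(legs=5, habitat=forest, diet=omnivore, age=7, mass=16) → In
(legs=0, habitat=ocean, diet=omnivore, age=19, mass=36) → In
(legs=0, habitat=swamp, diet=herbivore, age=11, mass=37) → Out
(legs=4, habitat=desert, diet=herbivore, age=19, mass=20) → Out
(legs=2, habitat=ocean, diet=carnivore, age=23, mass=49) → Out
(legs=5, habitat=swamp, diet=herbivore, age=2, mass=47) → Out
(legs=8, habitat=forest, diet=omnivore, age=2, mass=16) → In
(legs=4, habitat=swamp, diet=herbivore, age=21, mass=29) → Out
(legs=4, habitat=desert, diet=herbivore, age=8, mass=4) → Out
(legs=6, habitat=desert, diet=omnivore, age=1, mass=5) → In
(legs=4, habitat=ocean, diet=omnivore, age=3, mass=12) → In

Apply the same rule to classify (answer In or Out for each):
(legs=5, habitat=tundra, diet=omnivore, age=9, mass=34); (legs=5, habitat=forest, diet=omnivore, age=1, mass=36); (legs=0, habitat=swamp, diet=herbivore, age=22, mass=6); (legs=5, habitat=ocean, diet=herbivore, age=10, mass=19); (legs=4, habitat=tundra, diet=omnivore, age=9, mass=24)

In, In, Out, Out, In

Rule: diet is omnivore. This holds for each 'In' example and fails for each 'Out' one.
(legs=5, habitat=tundra, diet=omnivore, age=9, mass=34): diet is omnivore — matches, so In.
(legs=5, habitat=forest, diet=omnivore, age=1, mass=36): diet is omnivore — matches, so In.
(legs=0, habitat=swamp, diet=herbivore, age=22, mass=6): diet is herbivore — does not fit, so Out.
(legs=5, habitat=ocean, diet=herbivore, age=10, mass=19): diet is herbivore — does not fit, so Out.
(legs=4, habitat=tundra, diet=omnivore, age=9, mass=24): diet is omnivore — matches, so In.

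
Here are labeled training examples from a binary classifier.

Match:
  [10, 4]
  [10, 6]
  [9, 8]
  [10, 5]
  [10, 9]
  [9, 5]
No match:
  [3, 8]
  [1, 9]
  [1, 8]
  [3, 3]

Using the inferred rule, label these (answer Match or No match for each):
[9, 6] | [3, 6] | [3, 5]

Match, No match, No match

A rule that fits every label: first > second — true of each 'Match' example, false of each 'No match' one.
[9, 6]: Match (9 > 6). [3, 6]: No match (3 < 6). [3, 5]: No match (3 < 5).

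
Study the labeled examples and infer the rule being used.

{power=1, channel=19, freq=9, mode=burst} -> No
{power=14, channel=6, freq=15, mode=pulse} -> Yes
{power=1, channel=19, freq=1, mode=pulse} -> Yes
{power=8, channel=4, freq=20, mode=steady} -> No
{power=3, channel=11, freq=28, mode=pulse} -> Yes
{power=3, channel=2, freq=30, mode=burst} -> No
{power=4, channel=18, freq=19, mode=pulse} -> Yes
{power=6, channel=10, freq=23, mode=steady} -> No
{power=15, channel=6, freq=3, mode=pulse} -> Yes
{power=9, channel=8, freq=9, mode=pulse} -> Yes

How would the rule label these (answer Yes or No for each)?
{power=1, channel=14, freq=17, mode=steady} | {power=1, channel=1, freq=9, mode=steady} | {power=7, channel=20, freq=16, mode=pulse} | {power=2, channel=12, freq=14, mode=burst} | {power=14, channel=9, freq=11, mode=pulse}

The rule appears to be: mode is pulse.

No, No, Yes, No, Yes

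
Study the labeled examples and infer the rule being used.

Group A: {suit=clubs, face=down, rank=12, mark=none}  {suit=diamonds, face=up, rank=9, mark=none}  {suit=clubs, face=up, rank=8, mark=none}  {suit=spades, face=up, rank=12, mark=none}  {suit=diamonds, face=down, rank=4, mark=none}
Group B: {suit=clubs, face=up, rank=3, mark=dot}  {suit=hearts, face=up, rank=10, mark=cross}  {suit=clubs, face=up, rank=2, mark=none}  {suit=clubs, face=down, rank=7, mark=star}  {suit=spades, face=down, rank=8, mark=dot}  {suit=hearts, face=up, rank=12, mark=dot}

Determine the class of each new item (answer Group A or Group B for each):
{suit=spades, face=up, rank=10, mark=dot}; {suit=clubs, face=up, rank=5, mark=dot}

Group B, Group B

All 'Group A' examples share one property — mark is none AND rank ≥ 3 — and every 'Group B' example lacks it.
{suit=spades, face=up, rank=10, mark=dot}: mark is dot, rank = 10, doesn't qualify → Group B.
{suit=clubs, face=up, rank=5, mark=dot}: mark is dot, rank = 5, doesn't qualify → Group B.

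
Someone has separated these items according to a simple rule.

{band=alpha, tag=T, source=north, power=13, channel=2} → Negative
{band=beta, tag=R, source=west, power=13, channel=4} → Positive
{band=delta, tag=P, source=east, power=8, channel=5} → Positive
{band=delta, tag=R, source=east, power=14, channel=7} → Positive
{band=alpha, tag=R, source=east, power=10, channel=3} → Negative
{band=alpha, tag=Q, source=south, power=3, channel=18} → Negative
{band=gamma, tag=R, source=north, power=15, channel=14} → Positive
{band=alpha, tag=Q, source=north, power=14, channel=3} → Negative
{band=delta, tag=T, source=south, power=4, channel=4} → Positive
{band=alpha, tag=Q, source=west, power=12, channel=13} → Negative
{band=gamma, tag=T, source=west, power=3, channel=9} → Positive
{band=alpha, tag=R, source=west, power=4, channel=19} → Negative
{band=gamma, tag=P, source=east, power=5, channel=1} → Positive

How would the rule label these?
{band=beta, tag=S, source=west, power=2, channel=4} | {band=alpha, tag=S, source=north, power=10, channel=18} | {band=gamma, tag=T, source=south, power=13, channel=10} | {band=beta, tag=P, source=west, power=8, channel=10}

Positive, Negative, Positive, Positive

The classifier is using: band is not alpha.
{band=beta, tag=S, source=west, power=2, channel=4}: band is beta — passes, so Positive.
{band=alpha, tag=S, source=north, power=10, channel=18}: band is alpha — does not satisfy this, so Negative.
{band=gamma, tag=T, source=south, power=13, channel=10}: band is gamma — passes, so Positive.
{band=beta, tag=P, source=west, power=8, channel=10}: band is beta — passes, so Positive.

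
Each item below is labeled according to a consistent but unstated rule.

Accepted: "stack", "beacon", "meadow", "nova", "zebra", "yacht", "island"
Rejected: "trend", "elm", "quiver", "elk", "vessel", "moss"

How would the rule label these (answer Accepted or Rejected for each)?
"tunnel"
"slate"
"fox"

'Accepted' ⟺ contains 'a'.

Rejected, Accepted, Rejected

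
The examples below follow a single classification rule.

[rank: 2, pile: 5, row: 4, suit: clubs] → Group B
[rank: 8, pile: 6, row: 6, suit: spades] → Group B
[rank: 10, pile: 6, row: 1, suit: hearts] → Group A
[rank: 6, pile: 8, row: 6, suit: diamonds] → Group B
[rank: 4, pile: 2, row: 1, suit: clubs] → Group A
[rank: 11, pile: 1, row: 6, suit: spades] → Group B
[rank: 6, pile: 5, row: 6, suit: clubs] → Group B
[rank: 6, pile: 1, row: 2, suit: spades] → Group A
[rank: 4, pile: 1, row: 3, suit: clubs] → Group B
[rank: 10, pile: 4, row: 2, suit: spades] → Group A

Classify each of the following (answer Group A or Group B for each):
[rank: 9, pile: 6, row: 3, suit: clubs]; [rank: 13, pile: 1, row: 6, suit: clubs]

A rule that fits every label: row ≤ 2 — true of each 'Group A' example, false of each 'Group B' one.
[rank: 9, pile: 6, row: 3, suit: clubs]: row = 3 — does not fit, so Group B.
[rank: 13, pile: 1, row: 6, suit: clubs]: row = 6 — does not fit, so Group B.

Group B, Group B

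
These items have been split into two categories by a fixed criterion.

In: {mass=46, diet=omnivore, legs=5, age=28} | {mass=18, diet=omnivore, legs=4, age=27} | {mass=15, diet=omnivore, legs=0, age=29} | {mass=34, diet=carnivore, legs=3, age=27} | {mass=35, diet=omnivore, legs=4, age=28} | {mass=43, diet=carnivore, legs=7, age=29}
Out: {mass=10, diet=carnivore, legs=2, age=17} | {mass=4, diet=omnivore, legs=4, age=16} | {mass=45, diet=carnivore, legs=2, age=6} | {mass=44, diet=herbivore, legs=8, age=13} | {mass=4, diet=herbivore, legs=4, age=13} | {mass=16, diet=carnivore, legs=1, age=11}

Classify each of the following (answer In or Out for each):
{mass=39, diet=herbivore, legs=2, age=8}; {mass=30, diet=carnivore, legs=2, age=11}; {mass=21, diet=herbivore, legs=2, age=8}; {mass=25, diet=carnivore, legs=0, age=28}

The pattern is that an item is 'In' exactly when: age ≥ 27.
Out: {mass=39, diet=herbivore, legs=2, age=8}, since age = 8. Out: {mass=30, diet=carnivore, legs=2, age=11}, since age = 11. Out: {mass=21, diet=herbivore, legs=2, age=8}, since age = 8. In: {mass=25, diet=carnivore, legs=0, age=28}, since age = 28.

Out, Out, Out, In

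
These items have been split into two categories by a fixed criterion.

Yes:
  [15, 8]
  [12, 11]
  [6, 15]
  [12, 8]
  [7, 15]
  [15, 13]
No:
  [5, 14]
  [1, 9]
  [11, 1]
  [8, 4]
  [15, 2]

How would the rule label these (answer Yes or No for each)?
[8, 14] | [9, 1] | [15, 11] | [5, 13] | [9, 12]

The pattern is that an item is 'Yes' exactly when: sum ≥ 20.

Yes, No, Yes, No, Yes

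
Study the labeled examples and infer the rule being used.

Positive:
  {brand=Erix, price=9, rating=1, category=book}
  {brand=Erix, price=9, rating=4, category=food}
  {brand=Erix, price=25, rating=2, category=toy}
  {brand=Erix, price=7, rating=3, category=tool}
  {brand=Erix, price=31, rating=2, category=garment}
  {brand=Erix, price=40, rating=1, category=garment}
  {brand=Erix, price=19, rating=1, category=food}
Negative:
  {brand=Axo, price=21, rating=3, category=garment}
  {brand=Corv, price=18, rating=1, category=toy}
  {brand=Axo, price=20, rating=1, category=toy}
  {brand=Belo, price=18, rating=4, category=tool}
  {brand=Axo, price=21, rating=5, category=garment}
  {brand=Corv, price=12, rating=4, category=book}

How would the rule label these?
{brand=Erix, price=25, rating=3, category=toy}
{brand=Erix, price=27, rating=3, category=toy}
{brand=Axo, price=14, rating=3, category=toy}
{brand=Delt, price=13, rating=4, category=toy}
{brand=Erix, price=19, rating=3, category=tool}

Positive, Positive, Negative, Negative, Positive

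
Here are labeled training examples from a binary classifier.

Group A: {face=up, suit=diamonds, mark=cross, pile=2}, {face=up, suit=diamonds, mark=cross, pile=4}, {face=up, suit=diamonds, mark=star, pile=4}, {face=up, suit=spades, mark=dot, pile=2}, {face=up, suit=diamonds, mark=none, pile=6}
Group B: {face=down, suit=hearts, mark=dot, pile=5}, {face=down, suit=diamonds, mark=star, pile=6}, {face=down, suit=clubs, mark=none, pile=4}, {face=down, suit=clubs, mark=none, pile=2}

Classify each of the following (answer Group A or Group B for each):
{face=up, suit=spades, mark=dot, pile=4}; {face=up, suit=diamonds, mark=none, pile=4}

Group A, Group A

A rule that fits every label: face is up — true of each 'Group A' example, false of each 'Group B' one.
{face=up, suit=spades, mark=dot, pile=4} → face is up → Group A.
{face=up, suit=diamonds, mark=none, pile=4} → face is up → Group A.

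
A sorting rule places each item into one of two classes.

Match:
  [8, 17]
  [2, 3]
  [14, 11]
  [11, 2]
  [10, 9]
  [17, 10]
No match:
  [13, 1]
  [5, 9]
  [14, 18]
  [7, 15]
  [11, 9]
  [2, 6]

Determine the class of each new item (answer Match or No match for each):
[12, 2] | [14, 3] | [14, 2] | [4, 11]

One predicate separates the groups cleanly: sum is odd.
[12, 2] — 12+2 = 14, hence No match. [14, 3] — 14+3 = 17, hence Match. [14, 2] — 14+2 = 16, hence No match. [4, 11] — 4+11 = 15, hence Match.

No match, Match, No match, Match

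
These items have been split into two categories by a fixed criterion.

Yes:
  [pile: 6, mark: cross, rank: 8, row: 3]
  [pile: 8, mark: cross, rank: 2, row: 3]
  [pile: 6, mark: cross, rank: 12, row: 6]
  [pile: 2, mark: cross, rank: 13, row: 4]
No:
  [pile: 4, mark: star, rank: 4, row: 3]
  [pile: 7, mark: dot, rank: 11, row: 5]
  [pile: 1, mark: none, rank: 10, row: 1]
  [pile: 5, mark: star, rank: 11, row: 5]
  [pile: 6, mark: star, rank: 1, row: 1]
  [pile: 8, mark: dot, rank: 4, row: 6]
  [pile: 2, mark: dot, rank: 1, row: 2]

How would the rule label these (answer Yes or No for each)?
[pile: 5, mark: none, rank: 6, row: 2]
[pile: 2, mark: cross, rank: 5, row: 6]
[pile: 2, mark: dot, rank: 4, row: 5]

No, Yes, No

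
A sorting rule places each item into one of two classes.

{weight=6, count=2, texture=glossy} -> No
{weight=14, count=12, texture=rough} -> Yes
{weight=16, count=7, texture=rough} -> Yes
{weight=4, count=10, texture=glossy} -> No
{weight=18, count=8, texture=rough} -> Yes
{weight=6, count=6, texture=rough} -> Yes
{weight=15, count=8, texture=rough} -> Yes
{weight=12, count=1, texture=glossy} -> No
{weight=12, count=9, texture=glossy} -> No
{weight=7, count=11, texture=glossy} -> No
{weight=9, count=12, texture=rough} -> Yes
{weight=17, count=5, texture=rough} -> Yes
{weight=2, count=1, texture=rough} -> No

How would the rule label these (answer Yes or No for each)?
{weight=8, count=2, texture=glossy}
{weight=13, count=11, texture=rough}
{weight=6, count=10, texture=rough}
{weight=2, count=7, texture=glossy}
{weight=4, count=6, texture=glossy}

No, Yes, Yes, No, No

One predicate separates the groups cleanly: texture is rough AND count ≥ 2.
{weight=8, count=2, texture=glossy} → texture is glossy, count = 2 → No.
{weight=13, count=11, texture=rough} → texture is rough, count = 11 → Yes.
{weight=6, count=10, texture=rough} → texture is rough, count = 10 → Yes.
{weight=2, count=7, texture=glossy} → texture is glossy, count = 7 → No.
{weight=4, count=6, texture=glossy} → texture is glossy, count = 6 → No.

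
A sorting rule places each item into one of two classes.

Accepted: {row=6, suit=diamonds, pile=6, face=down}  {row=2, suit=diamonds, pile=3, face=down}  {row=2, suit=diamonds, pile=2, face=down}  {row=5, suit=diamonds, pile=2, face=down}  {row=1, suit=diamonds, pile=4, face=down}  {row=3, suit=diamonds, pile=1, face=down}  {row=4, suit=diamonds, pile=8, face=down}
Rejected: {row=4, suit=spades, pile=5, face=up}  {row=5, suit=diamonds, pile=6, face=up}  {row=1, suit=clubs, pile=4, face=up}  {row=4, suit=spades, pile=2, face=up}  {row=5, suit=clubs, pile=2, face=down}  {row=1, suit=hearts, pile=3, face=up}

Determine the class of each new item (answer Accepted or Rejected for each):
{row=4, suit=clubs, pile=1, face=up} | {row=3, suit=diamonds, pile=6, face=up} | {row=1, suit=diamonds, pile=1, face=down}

Rejected, Rejected, Accepted

The rule appears to be: suit is diamonds AND face is down.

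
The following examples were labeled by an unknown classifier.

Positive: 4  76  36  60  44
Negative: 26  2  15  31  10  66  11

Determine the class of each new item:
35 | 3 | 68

Negative, Negative, Positive

Every 'Positive' example satisfies: multiple of 4. None of the 'Negative' examples do.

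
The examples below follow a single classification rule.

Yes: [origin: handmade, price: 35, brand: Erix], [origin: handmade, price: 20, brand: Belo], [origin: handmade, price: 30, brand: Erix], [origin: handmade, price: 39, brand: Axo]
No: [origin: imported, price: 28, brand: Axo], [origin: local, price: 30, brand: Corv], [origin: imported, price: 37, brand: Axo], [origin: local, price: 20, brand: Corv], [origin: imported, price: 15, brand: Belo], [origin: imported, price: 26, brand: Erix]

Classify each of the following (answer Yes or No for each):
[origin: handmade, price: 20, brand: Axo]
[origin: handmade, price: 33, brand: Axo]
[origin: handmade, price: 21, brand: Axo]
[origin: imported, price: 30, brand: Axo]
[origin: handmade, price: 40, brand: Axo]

All 'Yes' examples share one property — origin is handmade — and every 'No' example lacks it.
Yes: [origin: handmade, price: 20, brand: Axo], since origin is handmade. Yes: [origin: handmade, price: 33, brand: Axo], since origin is handmade. Yes: [origin: handmade, price: 21, brand: Axo], since origin is handmade. No: [origin: imported, price: 30, brand: Axo], since origin is imported. Yes: [origin: handmade, price: 40, brand: Axo], since origin is handmade.

Yes, Yes, Yes, No, Yes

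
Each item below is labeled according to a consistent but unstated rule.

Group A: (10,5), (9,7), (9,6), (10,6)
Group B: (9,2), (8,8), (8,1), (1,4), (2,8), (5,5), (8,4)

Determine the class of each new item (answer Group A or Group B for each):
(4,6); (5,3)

Group B, Group B

The rule appears to be: first > second AND sum ≥ 15.
(4,6): 4 < 6, 4+6 = 10 — doesn't qualify, so Group B.
(5,3): 5 > 3, 5+3 = 8 — doesn't qualify, so Group B.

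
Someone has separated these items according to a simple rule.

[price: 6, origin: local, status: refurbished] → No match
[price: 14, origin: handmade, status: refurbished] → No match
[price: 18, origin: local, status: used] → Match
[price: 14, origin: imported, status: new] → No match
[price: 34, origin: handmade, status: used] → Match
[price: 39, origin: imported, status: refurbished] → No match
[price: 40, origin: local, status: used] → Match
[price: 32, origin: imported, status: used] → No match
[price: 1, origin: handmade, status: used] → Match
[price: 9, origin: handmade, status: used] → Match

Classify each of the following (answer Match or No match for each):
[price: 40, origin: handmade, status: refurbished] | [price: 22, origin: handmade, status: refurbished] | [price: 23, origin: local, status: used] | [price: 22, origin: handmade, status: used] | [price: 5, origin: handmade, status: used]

No match, No match, Match, Match, Match

The common property of the 'Match' items is: status is used AND price ≠ 32. No 'No match' item has it.
No match: [price: 40, origin: handmade, status: refurbished], since status is refurbished, price = 40. No match: [price: 22, origin: handmade, status: refurbished], since status is refurbished, price = 22. Match: [price: 23, origin: local, status: used], since status is used, price = 23. Match: [price: 22, origin: handmade, status: used], since status is used, price = 22. Match: [price: 5, origin: handmade, status: used], since status is used, price = 5.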